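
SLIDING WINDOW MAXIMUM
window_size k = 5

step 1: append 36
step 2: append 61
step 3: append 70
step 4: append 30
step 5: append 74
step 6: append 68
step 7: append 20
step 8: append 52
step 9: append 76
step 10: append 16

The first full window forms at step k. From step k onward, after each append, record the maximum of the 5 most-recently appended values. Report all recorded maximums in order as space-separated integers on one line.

Answer: 74 74 74 74 76 76

Derivation:
step 1: append 36 -> window=[36] (not full yet)
step 2: append 61 -> window=[36, 61] (not full yet)
step 3: append 70 -> window=[36, 61, 70] (not full yet)
step 4: append 30 -> window=[36, 61, 70, 30] (not full yet)
step 5: append 74 -> window=[36, 61, 70, 30, 74] -> max=74
step 6: append 68 -> window=[61, 70, 30, 74, 68] -> max=74
step 7: append 20 -> window=[70, 30, 74, 68, 20] -> max=74
step 8: append 52 -> window=[30, 74, 68, 20, 52] -> max=74
step 9: append 76 -> window=[74, 68, 20, 52, 76] -> max=76
step 10: append 16 -> window=[68, 20, 52, 76, 16] -> max=76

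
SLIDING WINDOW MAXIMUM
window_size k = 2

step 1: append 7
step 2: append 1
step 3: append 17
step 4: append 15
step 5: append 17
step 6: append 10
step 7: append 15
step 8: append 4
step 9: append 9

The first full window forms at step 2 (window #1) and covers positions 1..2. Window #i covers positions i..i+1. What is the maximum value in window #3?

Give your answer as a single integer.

step 1: append 7 -> window=[7] (not full yet)
step 2: append 1 -> window=[7, 1] -> max=7
step 3: append 17 -> window=[1, 17] -> max=17
step 4: append 15 -> window=[17, 15] -> max=17
Window #3 max = 17

Answer: 17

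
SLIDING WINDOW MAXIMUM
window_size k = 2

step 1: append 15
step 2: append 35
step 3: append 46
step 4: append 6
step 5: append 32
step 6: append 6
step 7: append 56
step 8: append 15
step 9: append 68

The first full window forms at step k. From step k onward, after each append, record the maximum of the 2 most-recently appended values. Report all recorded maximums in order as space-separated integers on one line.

step 1: append 15 -> window=[15] (not full yet)
step 2: append 35 -> window=[15, 35] -> max=35
step 3: append 46 -> window=[35, 46] -> max=46
step 4: append 6 -> window=[46, 6] -> max=46
step 5: append 32 -> window=[6, 32] -> max=32
step 6: append 6 -> window=[32, 6] -> max=32
step 7: append 56 -> window=[6, 56] -> max=56
step 8: append 15 -> window=[56, 15] -> max=56
step 9: append 68 -> window=[15, 68] -> max=68

Answer: 35 46 46 32 32 56 56 68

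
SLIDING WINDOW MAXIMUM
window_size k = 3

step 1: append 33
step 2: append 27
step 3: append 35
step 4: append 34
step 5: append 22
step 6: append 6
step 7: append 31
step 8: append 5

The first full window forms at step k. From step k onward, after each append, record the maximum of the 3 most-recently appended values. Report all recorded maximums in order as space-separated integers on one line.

Answer: 35 35 35 34 31 31

Derivation:
step 1: append 33 -> window=[33] (not full yet)
step 2: append 27 -> window=[33, 27] (not full yet)
step 3: append 35 -> window=[33, 27, 35] -> max=35
step 4: append 34 -> window=[27, 35, 34] -> max=35
step 5: append 22 -> window=[35, 34, 22] -> max=35
step 6: append 6 -> window=[34, 22, 6] -> max=34
step 7: append 31 -> window=[22, 6, 31] -> max=31
step 8: append 5 -> window=[6, 31, 5] -> max=31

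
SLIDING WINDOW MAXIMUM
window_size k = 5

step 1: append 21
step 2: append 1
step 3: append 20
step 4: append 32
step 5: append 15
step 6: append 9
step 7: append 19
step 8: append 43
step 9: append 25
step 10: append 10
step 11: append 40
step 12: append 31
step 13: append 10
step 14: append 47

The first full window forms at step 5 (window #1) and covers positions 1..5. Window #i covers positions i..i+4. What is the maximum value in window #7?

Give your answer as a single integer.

Answer: 43

Derivation:
step 1: append 21 -> window=[21] (not full yet)
step 2: append 1 -> window=[21, 1] (not full yet)
step 3: append 20 -> window=[21, 1, 20] (not full yet)
step 4: append 32 -> window=[21, 1, 20, 32] (not full yet)
step 5: append 15 -> window=[21, 1, 20, 32, 15] -> max=32
step 6: append 9 -> window=[1, 20, 32, 15, 9] -> max=32
step 7: append 19 -> window=[20, 32, 15, 9, 19] -> max=32
step 8: append 43 -> window=[32, 15, 9, 19, 43] -> max=43
step 9: append 25 -> window=[15, 9, 19, 43, 25] -> max=43
step 10: append 10 -> window=[9, 19, 43, 25, 10] -> max=43
step 11: append 40 -> window=[19, 43, 25, 10, 40] -> max=43
Window #7 max = 43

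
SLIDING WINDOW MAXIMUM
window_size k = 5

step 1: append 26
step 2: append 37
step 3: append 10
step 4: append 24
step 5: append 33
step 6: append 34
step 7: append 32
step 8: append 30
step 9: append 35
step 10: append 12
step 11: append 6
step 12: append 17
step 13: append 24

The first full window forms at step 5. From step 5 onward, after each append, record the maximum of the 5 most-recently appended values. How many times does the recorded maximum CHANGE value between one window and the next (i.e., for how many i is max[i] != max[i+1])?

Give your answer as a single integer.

Answer: 2

Derivation:
step 1: append 26 -> window=[26] (not full yet)
step 2: append 37 -> window=[26, 37] (not full yet)
step 3: append 10 -> window=[26, 37, 10] (not full yet)
step 4: append 24 -> window=[26, 37, 10, 24] (not full yet)
step 5: append 33 -> window=[26, 37, 10, 24, 33] -> max=37
step 6: append 34 -> window=[37, 10, 24, 33, 34] -> max=37
step 7: append 32 -> window=[10, 24, 33, 34, 32] -> max=34
step 8: append 30 -> window=[24, 33, 34, 32, 30] -> max=34
step 9: append 35 -> window=[33, 34, 32, 30, 35] -> max=35
step 10: append 12 -> window=[34, 32, 30, 35, 12] -> max=35
step 11: append 6 -> window=[32, 30, 35, 12, 6] -> max=35
step 12: append 17 -> window=[30, 35, 12, 6, 17] -> max=35
step 13: append 24 -> window=[35, 12, 6, 17, 24] -> max=35
Recorded maximums: 37 37 34 34 35 35 35 35 35
Changes between consecutive maximums: 2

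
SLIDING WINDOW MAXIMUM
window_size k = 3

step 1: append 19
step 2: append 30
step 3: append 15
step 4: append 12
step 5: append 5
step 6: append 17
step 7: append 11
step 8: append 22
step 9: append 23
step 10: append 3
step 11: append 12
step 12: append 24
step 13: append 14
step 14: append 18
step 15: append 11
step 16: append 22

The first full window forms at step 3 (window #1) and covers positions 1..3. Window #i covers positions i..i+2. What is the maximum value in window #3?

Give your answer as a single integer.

step 1: append 19 -> window=[19] (not full yet)
step 2: append 30 -> window=[19, 30] (not full yet)
step 3: append 15 -> window=[19, 30, 15] -> max=30
step 4: append 12 -> window=[30, 15, 12] -> max=30
step 5: append 5 -> window=[15, 12, 5] -> max=15
Window #3 max = 15

Answer: 15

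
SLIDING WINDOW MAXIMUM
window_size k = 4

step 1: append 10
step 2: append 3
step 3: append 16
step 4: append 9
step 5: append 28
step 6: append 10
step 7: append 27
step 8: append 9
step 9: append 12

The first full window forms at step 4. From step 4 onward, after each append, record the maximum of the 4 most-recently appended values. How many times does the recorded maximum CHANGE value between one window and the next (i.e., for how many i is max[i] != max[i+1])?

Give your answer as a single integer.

Answer: 2

Derivation:
step 1: append 10 -> window=[10] (not full yet)
step 2: append 3 -> window=[10, 3] (not full yet)
step 3: append 16 -> window=[10, 3, 16] (not full yet)
step 4: append 9 -> window=[10, 3, 16, 9] -> max=16
step 5: append 28 -> window=[3, 16, 9, 28] -> max=28
step 6: append 10 -> window=[16, 9, 28, 10] -> max=28
step 7: append 27 -> window=[9, 28, 10, 27] -> max=28
step 8: append 9 -> window=[28, 10, 27, 9] -> max=28
step 9: append 12 -> window=[10, 27, 9, 12] -> max=27
Recorded maximums: 16 28 28 28 28 27
Changes between consecutive maximums: 2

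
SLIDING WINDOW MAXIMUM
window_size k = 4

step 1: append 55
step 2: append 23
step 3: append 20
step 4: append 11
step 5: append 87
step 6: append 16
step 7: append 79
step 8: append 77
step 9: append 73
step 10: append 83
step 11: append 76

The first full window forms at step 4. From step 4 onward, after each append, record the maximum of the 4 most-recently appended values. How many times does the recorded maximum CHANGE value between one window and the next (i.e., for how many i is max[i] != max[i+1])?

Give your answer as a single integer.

step 1: append 55 -> window=[55] (not full yet)
step 2: append 23 -> window=[55, 23] (not full yet)
step 3: append 20 -> window=[55, 23, 20] (not full yet)
step 4: append 11 -> window=[55, 23, 20, 11] -> max=55
step 5: append 87 -> window=[23, 20, 11, 87] -> max=87
step 6: append 16 -> window=[20, 11, 87, 16] -> max=87
step 7: append 79 -> window=[11, 87, 16, 79] -> max=87
step 8: append 77 -> window=[87, 16, 79, 77] -> max=87
step 9: append 73 -> window=[16, 79, 77, 73] -> max=79
step 10: append 83 -> window=[79, 77, 73, 83] -> max=83
step 11: append 76 -> window=[77, 73, 83, 76] -> max=83
Recorded maximums: 55 87 87 87 87 79 83 83
Changes between consecutive maximums: 3

Answer: 3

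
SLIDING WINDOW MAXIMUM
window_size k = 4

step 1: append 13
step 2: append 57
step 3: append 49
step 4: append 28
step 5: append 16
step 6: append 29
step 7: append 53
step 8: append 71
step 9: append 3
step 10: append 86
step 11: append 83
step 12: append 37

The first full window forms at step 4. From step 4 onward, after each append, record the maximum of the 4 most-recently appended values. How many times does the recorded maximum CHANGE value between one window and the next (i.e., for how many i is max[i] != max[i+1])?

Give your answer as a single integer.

Answer: 4

Derivation:
step 1: append 13 -> window=[13] (not full yet)
step 2: append 57 -> window=[13, 57] (not full yet)
step 3: append 49 -> window=[13, 57, 49] (not full yet)
step 4: append 28 -> window=[13, 57, 49, 28] -> max=57
step 5: append 16 -> window=[57, 49, 28, 16] -> max=57
step 6: append 29 -> window=[49, 28, 16, 29] -> max=49
step 7: append 53 -> window=[28, 16, 29, 53] -> max=53
step 8: append 71 -> window=[16, 29, 53, 71] -> max=71
step 9: append 3 -> window=[29, 53, 71, 3] -> max=71
step 10: append 86 -> window=[53, 71, 3, 86] -> max=86
step 11: append 83 -> window=[71, 3, 86, 83] -> max=86
step 12: append 37 -> window=[3, 86, 83, 37] -> max=86
Recorded maximums: 57 57 49 53 71 71 86 86 86
Changes between consecutive maximums: 4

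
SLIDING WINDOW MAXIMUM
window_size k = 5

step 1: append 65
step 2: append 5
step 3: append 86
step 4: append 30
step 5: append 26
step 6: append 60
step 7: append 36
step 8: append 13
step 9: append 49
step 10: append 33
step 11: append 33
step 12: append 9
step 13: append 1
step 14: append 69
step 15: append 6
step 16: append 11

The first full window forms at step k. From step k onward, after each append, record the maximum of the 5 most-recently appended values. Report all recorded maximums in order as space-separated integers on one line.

step 1: append 65 -> window=[65] (not full yet)
step 2: append 5 -> window=[65, 5] (not full yet)
step 3: append 86 -> window=[65, 5, 86] (not full yet)
step 4: append 30 -> window=[65, 5, 86, 30] (not full yet)
step 5: append 26 -> window=[65, 5, 86, 30, 26] -> max=86
step 6: append 60 -> window=[5, 86, 30, 26, 60] -> max=86
step 7: append 36 -> window=[86, 30, 26, 60, 36] -> max=86
step 8: append 13 -> window=[30, 26, 60, 36, 13] -> max=60
step 9: append 49 -> window=[26, 60, 36, 13, 49] -> max=60
step 10: append 33 -> window=[60, 36, 13, 49, 33] -> max=60
step 11: append 33 -> window=[36, 13, 49, 33, 33] -> max=49
step 12: append 9 -> window=[13, 49, 33, 33, 9] -> max=49
step 13: append 1 -> window=[49, 33, 33, 9, 1] -> max=49
step 14: append 69 -> window=[33, 33, 9, 1, 69] -> max=69
step 15: append 6 -> window=[33, 9, 1, 69, 6] -> max=69
step 16: append 11 -> window=[9, 1, 69, 6, 11] -> max=69

Answer: 86 86 86 60 60 60 49 49 49 69 69 69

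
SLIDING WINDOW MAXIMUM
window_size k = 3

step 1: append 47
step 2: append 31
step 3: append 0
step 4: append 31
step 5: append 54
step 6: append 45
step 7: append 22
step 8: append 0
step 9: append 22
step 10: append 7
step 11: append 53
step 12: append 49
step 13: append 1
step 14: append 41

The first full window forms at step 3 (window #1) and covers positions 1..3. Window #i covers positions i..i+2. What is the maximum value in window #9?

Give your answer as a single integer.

step 1: append 47 -> window=[47] (not full yet)
step 2: append 31 -> window=[47, 31] (not full yet)
step 3: append 0 -> window=[47, 31, 0] -> max=47
step 4: append 31 -> window=[31, 0, 31] -> max=31
step 5: append 54 -> window=[0, 31, 54] -> max=54
step 6: append 45 -> window=[31, 54, 45] -> max=54
step 7: append 22 -> window=[54, 45, 22] -> max=54
step 8: append 0 -> window=[45, 22, 0] -> max=45
step 9: append 22 -> window=[22, 0, 22] -> max=22
step 10: append 7 -> window=[0, 22, 7] -> max=22
step 11: append 53 -> window=[22, 7, 53] -> max=53
Window #9 max = 53

Answer: 53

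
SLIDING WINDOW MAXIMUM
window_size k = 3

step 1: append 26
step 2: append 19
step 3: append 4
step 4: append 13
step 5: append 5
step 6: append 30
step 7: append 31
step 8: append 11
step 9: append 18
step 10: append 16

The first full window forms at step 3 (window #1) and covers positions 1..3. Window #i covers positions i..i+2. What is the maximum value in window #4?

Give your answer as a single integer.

step 1: append 26 -> window=[26] (not full yet)
step 2: append 19 -> window=[26, 19] (not full yet)
step 3: append 4 -> window=[26, 19, 4] -> max=26
step 4: append 13 -> window=[19, 4, 13] -> max=19
step 5: append 5 -> window=[4, 13, 5] -> max=13
step 6: append 30 -> window=[13, 5, 30] -> max=30
Window #4 max = 30

Answer: 30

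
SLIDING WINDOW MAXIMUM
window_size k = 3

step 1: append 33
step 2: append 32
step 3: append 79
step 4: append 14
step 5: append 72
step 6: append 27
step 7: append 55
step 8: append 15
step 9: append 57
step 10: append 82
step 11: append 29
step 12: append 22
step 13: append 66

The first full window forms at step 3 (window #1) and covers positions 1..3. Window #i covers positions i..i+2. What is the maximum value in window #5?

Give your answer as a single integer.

Answer: 72

Derivation:
step 1: append 33 -> window=[33] (not full yet)
step 2: append 32 -> window=[33, 32] (not full yet)
step 3: append 79 -> window=[33, 32, 79] -> max=79
step 4: append 14 -> window=[32, 79, 14] -> max=79
step 5: append 72 -> window=[79, 14, 72] -> max=79
step 6: append 27 -> window=[14, 72, 27] -> max=72
step 7: append 55 -> window=[72, 27, 55] -> max=72
Window #5 max = 72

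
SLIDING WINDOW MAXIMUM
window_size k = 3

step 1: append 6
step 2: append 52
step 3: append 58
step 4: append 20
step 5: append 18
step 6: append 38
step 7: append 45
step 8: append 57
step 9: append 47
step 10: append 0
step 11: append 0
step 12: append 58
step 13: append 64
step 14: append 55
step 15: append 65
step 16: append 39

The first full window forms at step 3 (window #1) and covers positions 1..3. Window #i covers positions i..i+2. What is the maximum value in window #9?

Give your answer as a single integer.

step 1: append 6 -> window=[6] (not full yet)
step 2: append 52 -> window=[6, 52] (not full yet)
step 3: append 58 -> window=[6, 52, 58] -> max=58
step 4: append 20 -> window=[52, 58, 20] -> max=58
step 5: append 18 -> window=[58, 20, 18] -> max=58
step 6: append 38 -> window=[20, 18, 38] -> max=38
step 7: append 45 -> window=[18, 38, 45] -> max=45
step 8: append 57 -> window=[38, 45, 57] -> max=57
step 9: append 47 -> window=[45, 57, 47] -> max=57
step 10: append 0 -> window=[57, 47, 0] -> max=57
step 11: append 0 -> window=[47, 0, 0] -> max=47
Window #9 max = 47

Answer: 47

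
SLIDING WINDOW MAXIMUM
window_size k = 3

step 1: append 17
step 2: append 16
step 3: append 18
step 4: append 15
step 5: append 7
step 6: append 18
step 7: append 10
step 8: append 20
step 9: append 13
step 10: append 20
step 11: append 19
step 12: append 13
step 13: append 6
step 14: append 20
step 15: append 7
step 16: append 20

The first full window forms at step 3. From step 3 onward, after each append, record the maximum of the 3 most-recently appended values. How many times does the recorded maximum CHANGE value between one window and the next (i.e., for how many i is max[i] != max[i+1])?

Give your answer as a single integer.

Answer: 3

Derivation:
step 1: append 17 -> window=[17] (not full yet)
step 2: append 16 -> window=[17, 16] (not full yet)
step 3: append 18 -> window=[17, 16, 18] -> max=18
step 4: append 15 -> window=[16, 18, 15] -> max=18
step 5: append 7 -> window=[18, 15, 7] -> max=18
step 6: append 18 -> window=[15, 7, 18] -> max=18
step 7: append 10 -> window=[7, 18, 10] -> max=18
step 8: append 20 -> window=[18, 10, 20] -> max=20
step 9: append 13 -> window=[10, 20, 13] -> max=20
step 10: append 20 -> window=[20, 13, 20] -> max=20
step 11: append 19 -> window=[13, 20, 19] -> max=20
step 12: append 13 -> window=[20, 19, 13] -> max=20
step 13: append 6 -> window=[19, 13, 6] -> max=19
step 14: append 20 -> window=[13, 6, 20] -> max=20
step 15: append 7 -> window=[6, 20, 7] -> max=20
step 16: append 20 -> window=[20, 7, 20] -> max=20
Recorded maximums: 18 18 18 18 18 20 20 20 20 20 19 20 20 20
Changes between consecutive maximums: 3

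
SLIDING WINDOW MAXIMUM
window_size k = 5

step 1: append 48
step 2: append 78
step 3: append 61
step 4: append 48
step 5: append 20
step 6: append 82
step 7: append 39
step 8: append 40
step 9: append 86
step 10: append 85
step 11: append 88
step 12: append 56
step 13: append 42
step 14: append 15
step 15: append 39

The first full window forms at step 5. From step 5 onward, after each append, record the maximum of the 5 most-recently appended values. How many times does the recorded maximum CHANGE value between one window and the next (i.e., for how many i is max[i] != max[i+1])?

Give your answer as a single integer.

Answer: 3

Derivation:
step 1: append 48 -> window=[48] (not full yet)
step 2: append 78 -> window=[48, 78] (not full yet)
step 3: append 61 -> window=[48, 78, 61] (not full yet)
step 4: append 48 -> window=[48, 78, 61, 48] (not full yet)
step 5: append 20 -> window=[48, 78, 61, 48, 20] -> max=78
step 6: append 82 -> window=[78, 61, 48, 20, 82] -> max=82
step 7: append 39 -> window=[61, 48, 20, 82, 39] -> max=82
step 8: append 40 -> window=[48, 20, 82, 39, 40] -> max=82
step 9: append 86 -> window=[20, 82, 39, 40, 86] -> max=86
step 10: append 85 -> window=[82, 39, 40, 86, 85] -> max=86
step 11: append 88 -> window=[39, 40, 86, 85, 88] -> max=88
step 12: append 56 -> window=[40, 86, 85, 88, 56] -> max=88
step 13: append 42 -> window=[86, 85, 88, 56, 42] -> max=88
step 14: append 15 -> window=[85, 88, 56, 42, 15] -> max=88
step 15: append 39 -> window=[88, 56, 42, 15, 39] -> max=88
Recorded maximums: 78 82 82 82 86 86 88 88 88 88 88
Changes between consecutive maximums: 3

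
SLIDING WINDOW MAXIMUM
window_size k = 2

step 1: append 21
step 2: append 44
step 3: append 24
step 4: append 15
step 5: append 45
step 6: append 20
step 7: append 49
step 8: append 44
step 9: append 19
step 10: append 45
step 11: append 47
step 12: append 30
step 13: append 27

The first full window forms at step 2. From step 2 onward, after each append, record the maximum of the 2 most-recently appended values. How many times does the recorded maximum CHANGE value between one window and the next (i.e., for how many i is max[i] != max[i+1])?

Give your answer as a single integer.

Answer: 7

Derivation:
step 1: append 21 -> window=[21] (not full yet)
step 2: append 44 -> window=[21, 44] -> max=44
step 3: append 24 -> window=[44, 24] -> max=44
step 4: append 15 -> window=[24, 15] -> max=24
step 5: append 45 -> window=[15, 45] -> max=45
step 6: append 20 -> window=[45, 20] -> max=45
step 7: append 49 -> window=[20, 49] -> max=49
step 8: append 44 -> window=[49, 44] -> max=49
step 9: append 19 -> window=[44, 19] -> max=44
step 10: append 45 -> window=[19, 45] -> max=45
step 11: append 47 -> window=[45, 47] -> max=47
step 12: append 30 -> window=[47, 30] -> max=47
step 13: append 27 -> window=[30, 27] -> max=30
Recorded maximums: 44 44 24 45 45 49 49 44 45 47 47 30
Changes between consecutive maximums: 7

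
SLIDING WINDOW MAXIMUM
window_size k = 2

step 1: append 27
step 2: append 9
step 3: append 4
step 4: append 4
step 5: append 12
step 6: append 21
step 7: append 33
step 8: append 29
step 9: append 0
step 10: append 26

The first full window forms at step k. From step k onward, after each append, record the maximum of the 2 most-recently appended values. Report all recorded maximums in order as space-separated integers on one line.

step 1: append 27 -> window=[27] (not full yet)
step 2: append 9 -> window=[27, 9] -> max=27
step 3: append 4 -> window=[9, 4] -> max=9
step 4: append 4 -> window=[4, 4] -> max=4
step 5: append 12 -> window=[4, 12] -> max=12
step 6: append 21 -> window=[12, 21] -> max=21
step 7: append 33 -> window=[21, 33] -> max=33
step 8: append 29 -> window=[33, 29] -> max=33
step 9: append 0 -> window=[29, 0] -> max=29
step 10: append 26 -> window=[0, 26] -> max=26

Answer: 27 9 4 12 21 33 33 29 26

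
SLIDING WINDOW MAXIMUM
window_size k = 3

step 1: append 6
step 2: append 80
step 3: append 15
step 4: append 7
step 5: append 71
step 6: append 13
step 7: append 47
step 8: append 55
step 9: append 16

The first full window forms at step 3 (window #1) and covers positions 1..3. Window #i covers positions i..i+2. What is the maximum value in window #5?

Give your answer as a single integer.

Answer: 71

Derivation:
step 1: append 6 -> window=[6] (not full yet)
step 2: append 80 -> window=[6, 80] (not full yet)
step 3: append 15 -> window=[6, 80, 15] -> max=80
step 4: append 7 -> window=[80, 15, 7] -> max=80
step 5: append 71 -> window=[15, 7, 71] -> max=71
step 6: append 13 -> window=[7, 71, 13] -> max=71
step 7: append 47 -> window=[71, 13, 47] -> max=71
Window #5 max = 71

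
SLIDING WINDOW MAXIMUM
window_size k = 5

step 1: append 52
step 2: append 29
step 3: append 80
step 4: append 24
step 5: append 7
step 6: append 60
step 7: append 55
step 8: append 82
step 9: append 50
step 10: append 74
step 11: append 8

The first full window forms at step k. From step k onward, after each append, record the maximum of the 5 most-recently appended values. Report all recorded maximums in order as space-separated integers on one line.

Answer: 80 80 80 82 82 82 82

Derivation:
step 1: append 52 -> window=[52] (not full yet)
step 2: append 29 -> window=[52, 29] (not full yet)
step 3: append 80 -> window=[52, 29, 80] (not full yet)
step 4: append 24 -> window=[52, 29, 80, 24] (not full yet)
step 5: append 7 -> window=[52, 29, 80, 24, 7] -> max=80
step 6: append 60 -> window=[29, 80, 24, 7, 60] -> max=80
step 7: append 55 -> window=[80, 24, 7, 60, 55] -> max=80
step 8: append 82 -> window=[24, 7, 60, 55, 82] -> max=82
step 9: append 50 -> window=[7, 60, 55, 82, 50] -> max=82
step 10: append 74 -> window=[60, 55, 82, 50, 74] -> max=82
step 11: append 8 -> window=[55, 82, 50, 74, 8] -> max=82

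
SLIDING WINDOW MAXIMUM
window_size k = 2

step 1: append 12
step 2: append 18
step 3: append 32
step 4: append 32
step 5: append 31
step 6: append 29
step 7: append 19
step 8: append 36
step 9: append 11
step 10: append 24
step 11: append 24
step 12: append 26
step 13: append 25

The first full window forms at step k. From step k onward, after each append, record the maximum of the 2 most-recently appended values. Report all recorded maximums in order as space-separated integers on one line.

Answer: 18 32 32 32 31 29 36 36 24 24 26 26

Derivation:
step 1: append 12 -> window=[12] (not full yet)
step 2: append 18 -> window=[12, 18] -> max=18
step 3: append 32 -> window=[18, 32] -> max=32
step 4: append 32 -> window=[32, 32] -> max=32
step 5: append 31 -> window=[32, 31] -> max=32
step 6: append 29 -> window=[31, 29] -> max=31
step 7: append 19 -> window=[29, 19] -> max=29
step 8: append 36 -> window=[19, 36] -> max=36
step 9: append 11 -> window=[36, 11] -> max=36
step 10: append 24 -> window=[11, 24] -> max=24
step 11: append 24 -> window=[24, 24] -> max=24
step 12: append 26 -> window=[24, 26] -> max=26
step 13: append 25 -> window=[26, 25] -> max=26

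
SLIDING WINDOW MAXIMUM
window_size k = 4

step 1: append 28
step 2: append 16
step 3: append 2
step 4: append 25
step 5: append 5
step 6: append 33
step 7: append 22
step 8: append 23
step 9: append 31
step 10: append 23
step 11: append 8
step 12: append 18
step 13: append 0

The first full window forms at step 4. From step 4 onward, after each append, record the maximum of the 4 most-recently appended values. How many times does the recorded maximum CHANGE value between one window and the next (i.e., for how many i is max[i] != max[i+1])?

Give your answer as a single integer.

step 1: append 28 -> window=[28] (not full yet)
step 2: append 16 -> window=[28, 16] (not full yet)
step 3: append 2 -> window=[28, 16, 2] (not full yet)
step 4: append 25 -> window=[28, 16, 2, 25] -> max=28
step 5: append 5 -> window=[16, 2, 25, 5] -> max=25
step 6: append 33 -> window=[2, 25, 5, 33] -> max=33
step 7: append 22 -> window=[25, 5, 33, 22] -> max=33
step 8: append 23 -> window=[5, 33, 22, 23] -> max=33
step 9: append 31 -> window=[33, 22, 23, 31] -> max=33
step 10: append 23 -> window=[22, 23, 31, 23] -> max=31
step 11: append 8 -> window=[23, 31, 23, 8] -> max=31
step 12: append 18 -> window=[31, 23, 8, 18] -> max=31
step 13: append 0 -> window=[23, 8, 18, 0] -> max=23
Recorded maximums: 28 25 33 33 33 33 31 31 31 23
Changes between consecutive maximums: 4

Answer: 4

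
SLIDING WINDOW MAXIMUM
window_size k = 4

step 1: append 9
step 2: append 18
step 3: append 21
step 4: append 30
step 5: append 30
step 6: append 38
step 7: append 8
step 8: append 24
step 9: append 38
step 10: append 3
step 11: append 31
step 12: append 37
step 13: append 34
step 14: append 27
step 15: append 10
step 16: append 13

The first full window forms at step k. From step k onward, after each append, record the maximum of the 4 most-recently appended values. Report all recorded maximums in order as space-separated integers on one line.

Answer: 30 30 38 38 38 38 38 38 38 37 37 37 34

Derivation:
step 1: append 9 -> window=[9] (not full yet)
step 2: append 18 -> window=[9, 18] (not full yet)
step 3: append 21 -> window=[9, 18, 21] (not full yet)
step 4: append 30 -> window=[9, 18, 21, 30] -> max=30
step 5: append 30 -> window=[18, 21, 30, 30] -> max=30
step 6: append 38 -> window=[21, 30, 30, 38] -> max=38
step 7: append 8 -> window=[30, 30, 38, 8] -> max=38
step 8: append 24 -> window=[30, 38, 8, 24] -> max=38
step 9: append 38 -> window=[38, 8, 24, 38] -> max=38
step 10: append 3 -> window=[8, 24, 38, 3] -> max=38
step 11: append 31 -> window=[24, 38, 3, 31] -> max=38
step 12: append 37 -> window=[38, 3, 31, 37] -> max=38
step 13: append 34 -> window=[3, 31, 37, 34] -> max=37
step 14: append 27 -> window=[31, 37, 34, 27] -> max=37
step 15: append 10 -> window=[37, 34, 27, 10] -> max=37
step 16: append 13 -> window=[34, 27, 10, 13] -> max=34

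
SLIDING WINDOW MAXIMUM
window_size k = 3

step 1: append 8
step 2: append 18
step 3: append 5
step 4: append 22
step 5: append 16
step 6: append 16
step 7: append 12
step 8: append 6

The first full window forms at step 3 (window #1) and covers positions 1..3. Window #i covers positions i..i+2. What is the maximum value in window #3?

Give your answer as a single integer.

Answer: 22

Derivation:
step 1: append 8 -> window=[8] (not full yet)
step 2: append 18 -> window=[8, 18] (not full yet)
step 3: append 5 -> window=[8, 18, 5] -> max=18
step 4: append 22 -> window=[18, 5, 22] -> max=22
step 5: append 16 -> window=[5, 22, 16] -> max=22
Window #3 max = 22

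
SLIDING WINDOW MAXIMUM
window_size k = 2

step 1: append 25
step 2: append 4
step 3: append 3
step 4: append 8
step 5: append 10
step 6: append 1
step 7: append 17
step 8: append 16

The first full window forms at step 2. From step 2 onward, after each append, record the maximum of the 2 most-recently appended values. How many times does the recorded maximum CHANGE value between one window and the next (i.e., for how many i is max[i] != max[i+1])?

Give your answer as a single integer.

Answer: 4

Derivation:
step 1: append 25 -> window=[25] (not full yet)
step 2: append 4 -> window=[25, 4] -> max=25
step 3: append 3 -> window=[4, 3] -> max=4
step 4: append 8 -> window=[3, 8] -> max=8
step 5: append 10 -> window=[8, 10] -> max=10
step 6: append 1 -> window=[10, 1] -> max=10
step 7: append 17 -> window=[1, 17] -> max=17
step 8: append 16 -> window=[17, 16] -> max=17
Recorded maximums: 25 4 8 10 10 17 17
Changes between consecutive maximums: 4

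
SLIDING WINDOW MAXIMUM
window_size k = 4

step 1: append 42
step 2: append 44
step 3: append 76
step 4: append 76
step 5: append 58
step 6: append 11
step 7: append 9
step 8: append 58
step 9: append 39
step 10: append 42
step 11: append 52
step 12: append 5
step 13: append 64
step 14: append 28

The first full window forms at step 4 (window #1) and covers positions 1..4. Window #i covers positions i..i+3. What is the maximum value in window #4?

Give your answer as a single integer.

step 1: append 42 -> window=[42] (not full yet)
step 2: append 44 -> window=[42, 44] (not full yet)
step 3: append 76 -> window=[42, 44, 76] (not full yet)
step 4: append 76 -> window=[42, 44, 76, 76] -> max=76
step 5: append 58 -> window=[44, 76, 76, 58] -> max=76
step 6: append 11 -> window=[76, 76, 58, 11] -> max=76
step 7: append 9 -> window=[76, 58, 11, 9] -> max=76
Window #4 max = 76

Answer: 76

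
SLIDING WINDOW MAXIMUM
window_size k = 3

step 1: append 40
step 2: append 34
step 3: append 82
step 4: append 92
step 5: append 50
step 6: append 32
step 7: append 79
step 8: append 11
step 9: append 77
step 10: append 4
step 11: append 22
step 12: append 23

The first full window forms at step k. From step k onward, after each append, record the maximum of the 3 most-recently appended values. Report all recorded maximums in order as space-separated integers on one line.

step 1: append 40 -> window=[40] (not full yet)
step 2: append 34 -> window=[40, 34] (not full yet)
step 3: append 82 -> window=[40, 34, 82] -> max=82
step 4: append 92 -> window=[34, 82, 92] -> max=92
step 5: append 50 -> window=[82, 92, 50] -> max=92
step 6: append 32 -> window=[92, 50, 32] -> max=92
step 7: append 79 -> window=[50, 32, 79] -> max=79
step 8: append 11 -> window=[32, 79, 11] -> max=79
step 9: append 77 -> window=[79, 11, 77] -> max=79
step 10: append 4 -> window=[11, 77, 4] -> max=77
step 11: append 22 -> window=[77, 4, 22] -> max=77
step 12: append 23 -> window=[4, 22, 23] -> max=23

Answer: 82 92 92 92 79 79 79 77 77 23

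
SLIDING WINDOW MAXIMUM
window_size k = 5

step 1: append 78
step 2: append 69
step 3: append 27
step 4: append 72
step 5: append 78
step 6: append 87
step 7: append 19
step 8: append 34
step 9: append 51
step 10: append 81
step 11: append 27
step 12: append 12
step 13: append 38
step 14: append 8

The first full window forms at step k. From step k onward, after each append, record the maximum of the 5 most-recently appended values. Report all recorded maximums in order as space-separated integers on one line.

Answer: 78 87 87 87 87 87 81 81 81 81

Derivation:
step 1: append 78 -> window=[78] (not full yet)
step 2: append 69 -> window=[78, 69] (not full yet)
step 3: append 27 -> window=[78, 69, 27] (not full yet)
step 4: append 72 -> window=[78, 69, 27, 72] (not full yet)
step 5: append 78 -> window=[78, 69, 27, 72, 78] -> max=78
step 6: append 87 -> window=[69, 27, 72, 78, 87] -> max=87
step 7: append 19 -> window=[27, 72, 78, 87, 19] -> max=87
step 8: append 34 -> window=[72, 78, 87, 19, 34] -> max=87
step 9: append 51 -> window=[78, 87, 19, 34, 51] -> max=87
step 10: append 81 -> window=[87, 19, 34, 51, 81] -> max=87
step 11: append 27 -> window=[19, 34, 51, 81, 27] -> max=81
step 12: append 12 -> window=[34, 51, 81, 27, 12] -> max=81
step 13: append 38 -> window=[51, 81, 27, 12, 38] -> max=81
step 14: append 8 -> window=[81, 27, 12, 38, 8] -> max=81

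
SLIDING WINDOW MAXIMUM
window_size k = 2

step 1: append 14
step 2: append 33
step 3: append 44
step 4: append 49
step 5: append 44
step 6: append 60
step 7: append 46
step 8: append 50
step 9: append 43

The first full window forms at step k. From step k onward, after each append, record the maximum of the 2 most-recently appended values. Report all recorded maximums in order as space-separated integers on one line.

step 1: append 14 -> window=[14] (not full yet)
step 2: append 33 -> window=[14, 33] -> max=33
step 3: append 44 -> window=[33, 44] -> max=44
step 4: append 49 -> window=[44, 49] -> max=49
step 5: append 44 -> window=[49, 44] -> max=49
step 6: append 60 -> window=[44, 60] -> max=60
step 7: append 46 -> window=[60, 46] -> max=60
step 8: append 50 -> window=[46, 50] -> max=50
step 9: append 43 -> window=[50, 43] -> max=50

Answer: 33 44 49 49 60 60 50 50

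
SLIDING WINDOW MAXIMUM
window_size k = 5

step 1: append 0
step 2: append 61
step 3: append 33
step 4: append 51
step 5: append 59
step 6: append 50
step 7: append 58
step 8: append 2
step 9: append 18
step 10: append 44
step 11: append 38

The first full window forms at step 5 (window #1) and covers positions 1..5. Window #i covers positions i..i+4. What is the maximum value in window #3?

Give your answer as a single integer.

step 1: append 0 -> window=[0] (not full yet)
step 2: append 61 -> window=[0, 61] (not full yet)
step 3: append 33 -> window=[0, 61, 33] (not full yet)
step 4: append 51 -> window=[0, 61, 33, 51] (not full yet)
step 5: append 59 -> window=[0, 61, 33, 51, 59] -> max=61
step 6: append 50 -> window=[61, 33, 51, 59, 50] -> max=61
step 7: append 58 -> window=[33, 51, 59, 50, 58] -> max=59
Window #3 max = 59

Answer: 59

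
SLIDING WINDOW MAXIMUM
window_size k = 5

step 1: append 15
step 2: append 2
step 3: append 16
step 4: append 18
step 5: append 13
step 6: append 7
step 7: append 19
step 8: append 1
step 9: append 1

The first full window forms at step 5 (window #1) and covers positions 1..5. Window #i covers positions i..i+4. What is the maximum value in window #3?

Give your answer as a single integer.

step 1: append 15 -> window=[15] (not full yet)
step 2: append 2 -> window=[15, 2] (not full yet)
step 3: append 16 -> window=[15, 2, 16] (not full yet)
step 4: append 18 -> window=[15, 2, 16, 18] (not full yet)
step 5: append 13 -> window=[15, 2, 16, 18, 13] -> max=18
step 6: append 7 -> window=[2, 16, 18, 13, 7] -> max=18
step 7: append 19 -> window=[16, 18, 13, 7, 19] -> max=19
Window #3 max = 19

Answer: 19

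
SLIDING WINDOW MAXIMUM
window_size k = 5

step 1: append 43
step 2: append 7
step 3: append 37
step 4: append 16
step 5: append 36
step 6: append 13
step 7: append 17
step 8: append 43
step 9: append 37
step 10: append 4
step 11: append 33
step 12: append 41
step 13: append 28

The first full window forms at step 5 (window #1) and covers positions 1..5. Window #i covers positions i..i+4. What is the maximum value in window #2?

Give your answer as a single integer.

Answer: 37

Derivation:
step 1: append 43 -> window=[43] (not full yet)
step 2: append 7 -> window=[43, 7] (not full yet)
step 3: append 37 -> window=[43, 7, 37] (not full yet)
step 4: append 16 -> window=[43, 7, 37, 16] (not full yet)
step 5: append 36 -> window=[43, 7, 37, 16, 36] -> max=43
step 6: append 13 -> window=[7, 37, 16, 36, 13] -> max=37
Window #2 max = 37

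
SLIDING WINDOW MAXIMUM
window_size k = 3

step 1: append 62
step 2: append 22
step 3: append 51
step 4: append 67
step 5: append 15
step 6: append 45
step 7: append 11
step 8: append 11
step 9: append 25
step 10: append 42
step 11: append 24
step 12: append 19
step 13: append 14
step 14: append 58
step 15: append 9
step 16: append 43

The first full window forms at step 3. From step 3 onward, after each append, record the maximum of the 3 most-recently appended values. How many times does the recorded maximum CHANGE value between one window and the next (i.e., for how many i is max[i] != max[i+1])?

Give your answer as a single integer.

Answer: 6

Derivation:
step 1: append 62 -> window=[62] (not full yet)
step 2: append 22 -> window=[62, 22] (not full yet)
step 3: append 51 -> window=[62, 22, 51] -> max=62
step 4: append 67 -> window=[22, 51, 67] -> max=67
step 5: append 15 -> window=[51, 67, 15] -> max=67
step 6: append 45 -> window=[67, 15, 45] -> max=67
step 7: append 11 -> window=[15, 45, 11] -> max=45
step 8: append 11 -> window=[45, 11, 11] -> max=45
step 9: append 25 -> window=[11, 11, 25] -> max=25
step 10: append 42 -> window=[11, 25, 42] -> max=42
step 11: append 24 -> window=[25, 42, 24] -> max=42
step 12: append 19 -> window=[42, 24, 19] -> max=42
step 13: append 14 -> window=[24, 19, 14] -> max=24
step 14: append 58 -> window=[19, 14, 58] -> max=58
step 15: append 9 -> window=[14, 58, 9] -> max=58
step 16: append 43 -> window=[58, 9, 43] -> max=58
Recorded maximums: 62 67 67 67 45 45 25 42 42 42 24 58 58 58
Changes between consecutive maximums: 6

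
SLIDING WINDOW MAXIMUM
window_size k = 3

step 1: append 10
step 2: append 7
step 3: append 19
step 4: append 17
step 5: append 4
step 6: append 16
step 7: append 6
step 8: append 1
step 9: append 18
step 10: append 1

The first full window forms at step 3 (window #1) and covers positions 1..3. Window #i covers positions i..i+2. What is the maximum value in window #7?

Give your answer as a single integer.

step 1: append 10 -> window=[10] (not full yet)
step 2: append 7 -> window=[10, 7] (not full yet)
step 3: append 19 -> window=[10, 7, 19] -> max=19
step 4: append 17 -> window=[7, 19, 17] -> max=19
step 5: append 4 -> window=[19, 17, 4] -> max=19
step 6: append 16 -> window=[17, 4, 16] -> max=17
step 7: append 6 -> window=[4, 16, 6] -> max=16
step 8: append 1 -> window=[16, 6, 1] -> max=16
step 9: append 18 -> window=[6, 1, 18] -> max=18
Window #7 max = 18

Answer: 18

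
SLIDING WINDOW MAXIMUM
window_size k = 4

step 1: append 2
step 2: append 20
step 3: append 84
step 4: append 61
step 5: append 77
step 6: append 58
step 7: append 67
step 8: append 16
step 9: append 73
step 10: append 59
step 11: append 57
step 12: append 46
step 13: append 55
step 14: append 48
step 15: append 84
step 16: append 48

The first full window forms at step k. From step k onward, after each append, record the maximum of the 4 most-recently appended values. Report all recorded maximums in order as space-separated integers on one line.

step 1: append 2 -> window=[2] (not full yet)
step 2: append 20 -> window=[2, 20] (not full yet)
step 3: append 84 -> window=[2, 20, 84] (not full yet)
step 4: append 61 -> window=[2, 20, 84, 61] -> max=84
step 5: append 77 -> window=[20, 84, 61, 77] -> max=84
step 6: append 58 -> window=[84, 61, 77, 58] -> max=84
step 7: append 67 -> window=[61, 77, 58, 67] -> max=77
step 8: append 16 -> window=[77, 58, 67, 16] -> max=77
step 9: append 73 -> window=[58, 67, 16, 73] -> max=73
step 10: append 59 -> window=[67, 16, 73, 59] -> max=73
step 11: append 57 -> window=[16, 73, 59, 57] -> max=73
step 12: append 46 -> window=[73, 59, 57, 46] -> max=73
step 13: append 55 -> window=[59, 57, 46, 55] -> max=59
step 14: append 48 -> window=[57, 46, 55, 48] -> max=57
step 15: append 84 -> window=[46, 55, 48, 84] -> max=84
step 16: append 48 -> window=[55, 48, 84, 48] -> max=84

Answer: 84 84 84 77 77 73 73 73 73 59 57 84 84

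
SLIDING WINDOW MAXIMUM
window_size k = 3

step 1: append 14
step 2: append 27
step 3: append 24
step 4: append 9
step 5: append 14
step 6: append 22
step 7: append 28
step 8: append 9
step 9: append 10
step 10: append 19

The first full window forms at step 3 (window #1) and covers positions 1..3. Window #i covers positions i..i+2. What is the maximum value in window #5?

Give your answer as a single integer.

step 1: append 14 -> window=[14] (not full yet)
step 2: append 27 -> window=[14, 27] (not full yet)
step 3: append 24 -> window=[14, 27, 24] -> max=27
step 4: append 9 -> window=[27, 24, 9] -> max=27
step 5: append 14 -> window=[24, 9, 14] -> max=24
step 6: append 22 -> window=[9, 14, 22] -> max=22
step 7: append 28 -> window=[14, 22, 28] -> max=28
Window #5 max = 28

Answer: 28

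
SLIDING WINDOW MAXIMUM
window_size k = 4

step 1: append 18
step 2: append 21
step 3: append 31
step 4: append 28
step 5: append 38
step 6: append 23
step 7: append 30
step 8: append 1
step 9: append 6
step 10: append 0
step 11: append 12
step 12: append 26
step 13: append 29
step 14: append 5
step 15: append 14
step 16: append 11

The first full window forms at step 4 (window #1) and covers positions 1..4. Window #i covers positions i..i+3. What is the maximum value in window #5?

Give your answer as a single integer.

step 1: append 18 -> window=[18] (not full yet)
step 2: append 21 -> window=[18, 21] (not full yet)
step 3: append 31 -> window=[18, 21, 31] (not full yet)
step 4: append 28 -> window=[18, 21, 31, 28] -> max=31
step 5: append 38 -> window=[21, 31, 28, 38] -> max=38
step 6: append 23 -> window=[31, 28, 38, 23] -> max=38
step 7: append 30 -> window=[28, 38, 23, 30] -> max=38
step 8: append 1 -> window=[38, 23, 30, 1] -> max=38
Window #5 max = 38

Answer: 38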